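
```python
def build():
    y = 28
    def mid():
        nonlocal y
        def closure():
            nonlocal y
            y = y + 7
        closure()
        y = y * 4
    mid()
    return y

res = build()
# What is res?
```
140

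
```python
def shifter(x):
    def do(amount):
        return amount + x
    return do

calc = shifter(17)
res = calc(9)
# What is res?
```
26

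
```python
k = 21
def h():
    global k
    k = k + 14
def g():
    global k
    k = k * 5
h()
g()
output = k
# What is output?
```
175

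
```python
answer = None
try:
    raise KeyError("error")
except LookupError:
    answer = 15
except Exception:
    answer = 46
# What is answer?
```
15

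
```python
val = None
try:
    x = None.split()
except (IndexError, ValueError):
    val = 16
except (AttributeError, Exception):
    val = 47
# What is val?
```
47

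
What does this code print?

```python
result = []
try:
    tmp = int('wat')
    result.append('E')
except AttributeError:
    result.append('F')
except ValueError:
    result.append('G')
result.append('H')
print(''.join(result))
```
GH

ValueError is caught by its specific handler, not AttributeError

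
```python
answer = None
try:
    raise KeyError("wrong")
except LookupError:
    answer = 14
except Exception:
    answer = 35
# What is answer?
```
14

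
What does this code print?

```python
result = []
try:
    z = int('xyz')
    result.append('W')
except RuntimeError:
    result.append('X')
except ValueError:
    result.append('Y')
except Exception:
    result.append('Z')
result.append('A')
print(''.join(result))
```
YA

ValueError matches before generic Exception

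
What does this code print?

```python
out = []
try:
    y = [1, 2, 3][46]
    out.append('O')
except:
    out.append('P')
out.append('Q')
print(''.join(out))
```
PQ

Exception raised in try, caught by bare except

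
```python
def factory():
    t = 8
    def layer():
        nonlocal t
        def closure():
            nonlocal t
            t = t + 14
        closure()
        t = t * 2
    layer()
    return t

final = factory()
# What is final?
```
44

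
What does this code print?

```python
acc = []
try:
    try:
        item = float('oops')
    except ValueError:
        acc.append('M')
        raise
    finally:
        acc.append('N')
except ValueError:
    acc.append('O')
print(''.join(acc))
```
MNO

finally runs before re-raised exception propagates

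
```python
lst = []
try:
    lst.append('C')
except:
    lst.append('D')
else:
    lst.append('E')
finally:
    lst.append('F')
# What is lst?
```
['C', 'E', 'F']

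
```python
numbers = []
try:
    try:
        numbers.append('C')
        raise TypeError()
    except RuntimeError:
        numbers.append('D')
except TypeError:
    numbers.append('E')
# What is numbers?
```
['C', 'E']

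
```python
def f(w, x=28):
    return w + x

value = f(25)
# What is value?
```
53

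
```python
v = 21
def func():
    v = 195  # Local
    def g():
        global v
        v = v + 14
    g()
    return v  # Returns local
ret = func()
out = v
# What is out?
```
35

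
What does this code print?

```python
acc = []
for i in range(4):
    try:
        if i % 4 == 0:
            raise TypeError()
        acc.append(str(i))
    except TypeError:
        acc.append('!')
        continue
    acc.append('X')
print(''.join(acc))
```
!1X2X3X

continue in except skips rest of loop body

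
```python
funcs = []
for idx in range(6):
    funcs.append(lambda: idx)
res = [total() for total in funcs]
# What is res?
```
[5, 5, 5, 5, 5, 5]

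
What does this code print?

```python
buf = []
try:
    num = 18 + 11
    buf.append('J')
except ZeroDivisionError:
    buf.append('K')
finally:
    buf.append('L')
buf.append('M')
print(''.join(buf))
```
JLM

finally runs after normal execution too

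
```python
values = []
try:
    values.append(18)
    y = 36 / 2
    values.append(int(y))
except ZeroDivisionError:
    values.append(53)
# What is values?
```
[18, 18]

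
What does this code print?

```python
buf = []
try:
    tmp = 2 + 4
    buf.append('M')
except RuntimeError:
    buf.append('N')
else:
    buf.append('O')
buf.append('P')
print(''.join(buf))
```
MOP

else block runs when no exception occurs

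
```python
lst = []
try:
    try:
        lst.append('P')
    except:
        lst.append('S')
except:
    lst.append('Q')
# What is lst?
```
['P']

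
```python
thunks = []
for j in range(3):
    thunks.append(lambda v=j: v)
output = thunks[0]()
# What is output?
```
0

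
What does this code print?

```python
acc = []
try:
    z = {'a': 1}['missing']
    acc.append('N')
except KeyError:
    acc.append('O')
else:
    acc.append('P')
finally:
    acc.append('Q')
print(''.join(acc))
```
OQ

Exception: except runs, else skipped, finally runs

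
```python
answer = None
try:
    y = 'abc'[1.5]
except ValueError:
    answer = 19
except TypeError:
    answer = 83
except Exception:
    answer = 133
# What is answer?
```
83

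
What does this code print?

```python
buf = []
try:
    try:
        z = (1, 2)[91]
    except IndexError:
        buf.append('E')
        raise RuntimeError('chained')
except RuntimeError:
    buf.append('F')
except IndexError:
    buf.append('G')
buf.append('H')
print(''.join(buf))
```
EFH

RuntimeError raised and caught, original IndexError not re-raised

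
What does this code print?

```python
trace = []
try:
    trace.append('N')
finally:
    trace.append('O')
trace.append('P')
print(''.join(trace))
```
NOP

try/finally without except, no exception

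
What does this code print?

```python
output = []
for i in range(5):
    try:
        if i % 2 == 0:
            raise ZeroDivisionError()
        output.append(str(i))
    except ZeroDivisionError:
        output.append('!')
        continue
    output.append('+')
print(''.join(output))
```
!1+!3+!

continue in except skips rest of loop body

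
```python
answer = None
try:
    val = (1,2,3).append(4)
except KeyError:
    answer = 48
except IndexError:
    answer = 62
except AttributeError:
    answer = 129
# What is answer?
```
129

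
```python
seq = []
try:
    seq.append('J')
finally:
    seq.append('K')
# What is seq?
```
['J', 'K']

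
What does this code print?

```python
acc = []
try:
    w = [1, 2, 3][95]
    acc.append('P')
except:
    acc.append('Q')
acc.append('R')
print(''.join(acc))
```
QR

Exception raised in try, caught by bare except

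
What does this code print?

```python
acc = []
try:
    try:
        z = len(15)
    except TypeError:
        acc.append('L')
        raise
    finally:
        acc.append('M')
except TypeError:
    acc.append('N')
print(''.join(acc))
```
LMN

finally runs before re-raised exception propagates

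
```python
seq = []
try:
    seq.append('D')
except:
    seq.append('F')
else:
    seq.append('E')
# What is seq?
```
['D', 'E']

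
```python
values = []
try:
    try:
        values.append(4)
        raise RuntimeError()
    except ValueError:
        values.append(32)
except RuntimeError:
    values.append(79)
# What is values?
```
[4, 79]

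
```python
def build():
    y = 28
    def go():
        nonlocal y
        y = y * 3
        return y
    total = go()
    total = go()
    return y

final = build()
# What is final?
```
252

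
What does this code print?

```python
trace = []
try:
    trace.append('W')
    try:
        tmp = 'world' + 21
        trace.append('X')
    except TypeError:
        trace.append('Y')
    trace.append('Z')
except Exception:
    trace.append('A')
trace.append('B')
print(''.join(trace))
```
WYZB

Inner exception caught by inner handler, outer continues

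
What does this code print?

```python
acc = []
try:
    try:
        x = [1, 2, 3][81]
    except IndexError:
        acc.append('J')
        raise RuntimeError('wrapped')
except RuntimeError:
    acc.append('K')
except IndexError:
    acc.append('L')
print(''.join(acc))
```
JK

New RuntimeError raised, caught by outer RuntimeError handler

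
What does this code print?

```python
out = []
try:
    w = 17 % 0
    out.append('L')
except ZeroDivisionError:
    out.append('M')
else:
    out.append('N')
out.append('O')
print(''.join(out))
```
MO

else block skipped when exception is caught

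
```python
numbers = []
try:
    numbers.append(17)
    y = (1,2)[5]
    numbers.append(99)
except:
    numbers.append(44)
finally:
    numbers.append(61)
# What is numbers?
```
[17, 44, 61]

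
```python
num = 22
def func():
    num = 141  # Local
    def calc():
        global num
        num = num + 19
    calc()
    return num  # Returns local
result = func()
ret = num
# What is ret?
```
41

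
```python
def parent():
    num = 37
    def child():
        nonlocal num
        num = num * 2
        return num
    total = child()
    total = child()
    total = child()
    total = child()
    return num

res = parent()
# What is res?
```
592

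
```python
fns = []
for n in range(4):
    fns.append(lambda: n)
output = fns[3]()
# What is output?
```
3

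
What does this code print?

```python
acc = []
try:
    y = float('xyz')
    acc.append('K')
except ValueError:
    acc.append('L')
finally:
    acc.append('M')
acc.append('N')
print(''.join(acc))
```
LMN

finally always runs, even after exception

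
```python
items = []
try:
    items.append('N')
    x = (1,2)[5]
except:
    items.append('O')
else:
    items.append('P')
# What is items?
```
['N', 'O']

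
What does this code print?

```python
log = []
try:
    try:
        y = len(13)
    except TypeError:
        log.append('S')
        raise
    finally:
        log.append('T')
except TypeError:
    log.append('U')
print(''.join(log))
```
STU

finally runs before re-raised exception propagates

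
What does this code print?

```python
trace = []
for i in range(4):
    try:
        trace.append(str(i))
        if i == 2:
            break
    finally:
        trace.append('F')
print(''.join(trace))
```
0F1F2F

finally runs even when breaking out of loop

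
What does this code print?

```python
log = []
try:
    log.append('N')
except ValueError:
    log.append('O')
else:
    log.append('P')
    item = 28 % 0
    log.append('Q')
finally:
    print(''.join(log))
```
NP

Try succeeds, else appends 'P', ZeroDivisionError in else is uncaught, finally prints before exception propagates ('Q' never appended)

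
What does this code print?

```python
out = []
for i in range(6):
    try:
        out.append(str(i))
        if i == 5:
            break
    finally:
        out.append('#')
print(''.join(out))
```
0#1#2#3#4#5#

finally runs even when breaking out of loop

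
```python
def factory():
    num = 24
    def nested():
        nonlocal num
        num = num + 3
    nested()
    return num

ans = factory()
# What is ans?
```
27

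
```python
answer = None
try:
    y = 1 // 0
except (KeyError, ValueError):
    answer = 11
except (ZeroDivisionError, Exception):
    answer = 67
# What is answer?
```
67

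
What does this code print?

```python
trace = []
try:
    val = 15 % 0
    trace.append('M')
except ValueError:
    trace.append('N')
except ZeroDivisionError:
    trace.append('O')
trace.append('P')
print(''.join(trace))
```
OP

ZeroDivisionError is caught by its specific handler, not ValueError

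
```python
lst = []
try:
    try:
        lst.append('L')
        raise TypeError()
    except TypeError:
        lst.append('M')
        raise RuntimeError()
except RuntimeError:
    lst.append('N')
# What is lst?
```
['L', 'M', 'N']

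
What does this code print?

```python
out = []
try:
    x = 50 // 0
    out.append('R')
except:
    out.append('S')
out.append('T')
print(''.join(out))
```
ST

Exception raised in try, caught by bare except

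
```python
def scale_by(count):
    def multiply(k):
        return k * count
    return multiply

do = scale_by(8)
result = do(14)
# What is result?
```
112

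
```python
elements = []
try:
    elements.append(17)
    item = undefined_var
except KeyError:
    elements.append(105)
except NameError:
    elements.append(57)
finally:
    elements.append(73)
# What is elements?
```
[17, 57, 73]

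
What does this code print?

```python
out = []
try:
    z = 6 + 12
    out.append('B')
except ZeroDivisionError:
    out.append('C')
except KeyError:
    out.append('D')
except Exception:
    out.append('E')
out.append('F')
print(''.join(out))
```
BF

No exception, try block completes normally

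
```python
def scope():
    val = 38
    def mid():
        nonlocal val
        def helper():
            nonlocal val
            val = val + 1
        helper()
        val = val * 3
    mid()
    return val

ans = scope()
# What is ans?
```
117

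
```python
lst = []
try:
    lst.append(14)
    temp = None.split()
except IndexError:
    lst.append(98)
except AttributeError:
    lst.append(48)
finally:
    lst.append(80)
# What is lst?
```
[14, 48, 80]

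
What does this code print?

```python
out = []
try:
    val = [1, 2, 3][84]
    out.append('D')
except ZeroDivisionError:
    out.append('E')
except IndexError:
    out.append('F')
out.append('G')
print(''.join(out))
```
FG

IndexError is caught by its specific handler, not ZeroDivisionError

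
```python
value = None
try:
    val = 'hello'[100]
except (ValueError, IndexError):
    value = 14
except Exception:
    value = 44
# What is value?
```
14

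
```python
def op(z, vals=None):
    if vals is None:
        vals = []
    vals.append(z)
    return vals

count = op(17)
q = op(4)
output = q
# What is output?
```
[4]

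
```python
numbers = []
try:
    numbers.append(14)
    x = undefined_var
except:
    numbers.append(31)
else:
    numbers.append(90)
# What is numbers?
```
[14, 31]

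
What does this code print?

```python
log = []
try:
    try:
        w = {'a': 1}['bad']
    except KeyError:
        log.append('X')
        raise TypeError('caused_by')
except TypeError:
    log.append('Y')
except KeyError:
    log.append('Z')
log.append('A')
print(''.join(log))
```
XYA

TypeError raised and caught, original KeyError not re-raised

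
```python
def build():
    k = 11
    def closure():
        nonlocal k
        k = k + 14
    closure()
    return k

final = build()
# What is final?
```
25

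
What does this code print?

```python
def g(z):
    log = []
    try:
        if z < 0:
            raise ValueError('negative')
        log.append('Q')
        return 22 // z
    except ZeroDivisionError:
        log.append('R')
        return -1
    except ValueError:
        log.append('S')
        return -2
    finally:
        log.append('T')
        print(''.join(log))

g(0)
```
QRT

z=0 causes ZeroDivisionError, caught, finally prints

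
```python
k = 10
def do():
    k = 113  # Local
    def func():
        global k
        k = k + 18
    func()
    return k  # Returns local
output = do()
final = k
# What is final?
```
28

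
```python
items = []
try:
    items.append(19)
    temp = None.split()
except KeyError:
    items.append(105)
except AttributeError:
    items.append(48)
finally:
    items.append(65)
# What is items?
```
[19, 48, 65]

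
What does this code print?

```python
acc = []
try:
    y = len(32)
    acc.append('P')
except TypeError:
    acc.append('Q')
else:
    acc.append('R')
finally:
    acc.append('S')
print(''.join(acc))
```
QS

Exception: except runs, else skipped, finally runs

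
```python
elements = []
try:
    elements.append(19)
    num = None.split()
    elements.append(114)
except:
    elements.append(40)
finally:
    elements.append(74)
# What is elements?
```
[19, 40, 74]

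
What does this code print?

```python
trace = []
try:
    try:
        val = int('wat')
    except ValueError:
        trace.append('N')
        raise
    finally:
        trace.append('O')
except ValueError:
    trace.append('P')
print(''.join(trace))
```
NOP

finally runs before re-raised exception propagates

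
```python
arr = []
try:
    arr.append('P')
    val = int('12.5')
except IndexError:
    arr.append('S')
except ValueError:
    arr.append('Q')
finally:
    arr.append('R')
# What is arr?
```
['P', 'Q', 'R']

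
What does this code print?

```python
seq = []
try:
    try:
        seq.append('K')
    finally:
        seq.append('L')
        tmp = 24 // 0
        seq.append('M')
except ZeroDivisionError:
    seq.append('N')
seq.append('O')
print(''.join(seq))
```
KLNO

Exception in inner finally caught by outer except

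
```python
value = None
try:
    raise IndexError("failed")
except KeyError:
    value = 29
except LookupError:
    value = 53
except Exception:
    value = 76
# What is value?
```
53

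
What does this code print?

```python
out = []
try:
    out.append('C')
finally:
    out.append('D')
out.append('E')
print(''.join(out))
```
CDE

try/finally without except, no exception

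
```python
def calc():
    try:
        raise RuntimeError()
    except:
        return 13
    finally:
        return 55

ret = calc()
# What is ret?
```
55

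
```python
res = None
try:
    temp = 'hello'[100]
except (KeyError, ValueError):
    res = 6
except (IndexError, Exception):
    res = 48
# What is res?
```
48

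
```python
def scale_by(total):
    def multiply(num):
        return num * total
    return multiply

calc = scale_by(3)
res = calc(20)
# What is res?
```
60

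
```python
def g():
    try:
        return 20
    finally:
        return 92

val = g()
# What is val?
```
92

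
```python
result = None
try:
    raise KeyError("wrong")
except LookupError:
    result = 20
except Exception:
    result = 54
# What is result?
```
20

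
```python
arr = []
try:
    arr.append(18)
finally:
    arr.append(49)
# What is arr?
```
[18, 49]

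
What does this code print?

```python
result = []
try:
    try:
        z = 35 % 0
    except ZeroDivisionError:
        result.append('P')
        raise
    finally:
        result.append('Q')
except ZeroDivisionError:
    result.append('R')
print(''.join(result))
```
PQR

finally runs before re-raised exception propagates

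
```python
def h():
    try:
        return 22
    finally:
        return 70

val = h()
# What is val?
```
70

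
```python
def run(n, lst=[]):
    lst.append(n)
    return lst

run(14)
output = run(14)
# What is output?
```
[14, 14]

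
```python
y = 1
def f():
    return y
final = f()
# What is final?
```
1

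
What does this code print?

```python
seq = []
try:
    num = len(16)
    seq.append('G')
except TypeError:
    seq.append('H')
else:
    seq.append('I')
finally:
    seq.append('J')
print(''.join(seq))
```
HJ

Exception: except runs, else skipped, finally runs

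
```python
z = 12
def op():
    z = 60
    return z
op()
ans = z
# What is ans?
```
12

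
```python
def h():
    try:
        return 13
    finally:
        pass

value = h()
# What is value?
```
13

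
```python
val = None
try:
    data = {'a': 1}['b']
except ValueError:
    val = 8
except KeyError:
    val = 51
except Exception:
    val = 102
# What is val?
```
51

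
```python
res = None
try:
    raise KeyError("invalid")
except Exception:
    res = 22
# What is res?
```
22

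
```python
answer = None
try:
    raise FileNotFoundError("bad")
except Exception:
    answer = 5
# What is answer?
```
5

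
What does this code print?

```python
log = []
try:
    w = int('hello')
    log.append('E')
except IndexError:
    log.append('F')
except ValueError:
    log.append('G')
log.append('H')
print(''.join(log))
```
GH

ValueError is caught by its specific handler, not IndexError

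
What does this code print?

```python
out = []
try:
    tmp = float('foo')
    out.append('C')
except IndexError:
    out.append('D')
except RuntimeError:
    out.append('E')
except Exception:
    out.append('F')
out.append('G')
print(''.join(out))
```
FG

ValueError not specifically caught, falls to Exception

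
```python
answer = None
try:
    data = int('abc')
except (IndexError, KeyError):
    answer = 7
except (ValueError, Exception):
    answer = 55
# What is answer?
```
55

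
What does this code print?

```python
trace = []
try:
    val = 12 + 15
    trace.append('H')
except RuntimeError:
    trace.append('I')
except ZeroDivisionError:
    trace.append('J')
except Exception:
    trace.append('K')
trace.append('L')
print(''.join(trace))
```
HL

No exception, try block completes normally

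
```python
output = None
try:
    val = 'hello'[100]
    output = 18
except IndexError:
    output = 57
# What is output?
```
57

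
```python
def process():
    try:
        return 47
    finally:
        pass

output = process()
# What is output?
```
47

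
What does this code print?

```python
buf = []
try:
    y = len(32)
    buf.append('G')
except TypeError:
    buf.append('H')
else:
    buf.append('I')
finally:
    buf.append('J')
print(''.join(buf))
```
HJ

Exception: except runs, else skipped, finally runs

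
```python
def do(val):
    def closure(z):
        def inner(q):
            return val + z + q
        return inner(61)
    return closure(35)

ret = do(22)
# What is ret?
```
118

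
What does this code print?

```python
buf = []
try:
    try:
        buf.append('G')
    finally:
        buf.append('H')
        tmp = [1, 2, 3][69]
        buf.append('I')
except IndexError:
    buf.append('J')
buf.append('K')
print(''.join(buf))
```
GHJK

Exception in inner finally caught by outer except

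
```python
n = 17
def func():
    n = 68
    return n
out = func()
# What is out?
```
68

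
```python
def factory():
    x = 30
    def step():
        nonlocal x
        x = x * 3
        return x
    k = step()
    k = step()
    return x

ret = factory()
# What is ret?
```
270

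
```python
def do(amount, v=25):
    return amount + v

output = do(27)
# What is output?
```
52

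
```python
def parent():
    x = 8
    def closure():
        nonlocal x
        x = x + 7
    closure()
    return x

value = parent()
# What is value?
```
15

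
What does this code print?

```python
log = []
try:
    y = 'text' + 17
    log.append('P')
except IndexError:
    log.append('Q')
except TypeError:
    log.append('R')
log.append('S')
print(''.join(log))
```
RS

TypeError is caught by its specific handler, not IndexError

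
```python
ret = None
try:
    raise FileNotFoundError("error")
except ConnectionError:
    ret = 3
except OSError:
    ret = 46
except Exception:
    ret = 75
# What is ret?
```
46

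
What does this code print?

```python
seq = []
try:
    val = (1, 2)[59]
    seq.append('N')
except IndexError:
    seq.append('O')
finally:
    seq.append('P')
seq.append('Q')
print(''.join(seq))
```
OPQ

finally always runs, even after exception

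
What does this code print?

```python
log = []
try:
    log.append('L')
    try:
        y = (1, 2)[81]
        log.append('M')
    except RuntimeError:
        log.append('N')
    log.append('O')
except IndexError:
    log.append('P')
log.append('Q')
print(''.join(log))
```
LPQ

Inner handler doesn't match, propagates to outer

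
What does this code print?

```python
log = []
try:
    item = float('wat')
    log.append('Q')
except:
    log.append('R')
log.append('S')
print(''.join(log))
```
RS

Exception raised in try, caught by bare except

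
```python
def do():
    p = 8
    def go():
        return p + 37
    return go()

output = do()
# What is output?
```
45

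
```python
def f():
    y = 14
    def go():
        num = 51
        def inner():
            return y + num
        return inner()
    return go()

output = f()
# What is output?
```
65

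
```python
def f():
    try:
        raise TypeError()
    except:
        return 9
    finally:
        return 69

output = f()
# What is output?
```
69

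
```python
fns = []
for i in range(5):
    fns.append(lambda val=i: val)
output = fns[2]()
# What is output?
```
2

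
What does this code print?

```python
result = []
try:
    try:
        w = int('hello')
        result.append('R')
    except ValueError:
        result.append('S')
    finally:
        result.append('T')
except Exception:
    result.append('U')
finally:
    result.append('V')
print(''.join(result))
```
STV

Both finally blocks run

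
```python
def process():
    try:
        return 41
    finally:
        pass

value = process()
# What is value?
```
41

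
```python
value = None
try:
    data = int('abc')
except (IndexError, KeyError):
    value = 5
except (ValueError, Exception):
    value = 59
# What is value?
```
59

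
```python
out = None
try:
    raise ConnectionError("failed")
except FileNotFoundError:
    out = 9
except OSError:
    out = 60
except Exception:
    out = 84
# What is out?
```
60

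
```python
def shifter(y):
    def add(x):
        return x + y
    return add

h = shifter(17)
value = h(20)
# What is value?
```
37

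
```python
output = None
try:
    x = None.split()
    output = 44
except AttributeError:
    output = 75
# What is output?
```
75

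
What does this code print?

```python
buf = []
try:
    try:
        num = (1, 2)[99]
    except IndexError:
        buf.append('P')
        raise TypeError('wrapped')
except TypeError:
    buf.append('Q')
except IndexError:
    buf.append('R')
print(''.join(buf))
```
PQ

New TypeError raised, caught by outer TypeError handler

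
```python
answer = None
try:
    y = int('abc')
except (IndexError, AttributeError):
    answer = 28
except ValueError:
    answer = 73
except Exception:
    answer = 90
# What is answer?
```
73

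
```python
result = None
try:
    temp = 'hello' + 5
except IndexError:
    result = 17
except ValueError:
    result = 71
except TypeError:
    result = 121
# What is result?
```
121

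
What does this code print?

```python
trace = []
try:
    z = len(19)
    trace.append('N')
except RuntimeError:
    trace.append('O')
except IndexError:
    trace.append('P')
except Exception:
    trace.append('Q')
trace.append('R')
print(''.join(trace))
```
QR

TypeError not specifically caught, falls to Exception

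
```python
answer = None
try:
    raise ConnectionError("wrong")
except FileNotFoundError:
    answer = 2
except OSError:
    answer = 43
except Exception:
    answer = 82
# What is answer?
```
43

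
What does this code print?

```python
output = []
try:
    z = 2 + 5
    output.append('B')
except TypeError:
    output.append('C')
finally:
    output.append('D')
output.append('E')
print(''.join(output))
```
BDE

finally runs after normal execution too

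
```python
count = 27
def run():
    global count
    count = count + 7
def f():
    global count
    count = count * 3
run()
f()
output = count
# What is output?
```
102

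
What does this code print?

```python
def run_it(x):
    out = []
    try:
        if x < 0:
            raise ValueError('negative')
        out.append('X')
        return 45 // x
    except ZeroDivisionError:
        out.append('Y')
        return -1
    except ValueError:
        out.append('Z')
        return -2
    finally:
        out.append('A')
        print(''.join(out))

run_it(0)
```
XYA

x=0 causes ZeroDivisionError, caught, finally prints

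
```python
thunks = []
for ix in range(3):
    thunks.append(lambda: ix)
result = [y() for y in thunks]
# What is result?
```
[2, 2, 2]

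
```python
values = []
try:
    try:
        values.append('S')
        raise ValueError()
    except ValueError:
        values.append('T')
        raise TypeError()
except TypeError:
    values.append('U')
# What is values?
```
['S', 'T', 'U']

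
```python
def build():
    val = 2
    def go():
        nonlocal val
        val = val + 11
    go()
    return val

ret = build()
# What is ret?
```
13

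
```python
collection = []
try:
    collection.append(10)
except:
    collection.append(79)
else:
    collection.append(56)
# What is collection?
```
[10, 56]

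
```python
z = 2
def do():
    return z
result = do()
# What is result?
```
2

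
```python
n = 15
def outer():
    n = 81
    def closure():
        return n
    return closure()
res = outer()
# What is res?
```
81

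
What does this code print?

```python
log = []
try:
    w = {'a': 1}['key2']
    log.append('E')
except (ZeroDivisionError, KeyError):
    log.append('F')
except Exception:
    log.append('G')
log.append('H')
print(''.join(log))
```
FH

KeyError matches tuple containing it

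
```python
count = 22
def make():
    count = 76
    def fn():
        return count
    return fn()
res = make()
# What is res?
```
76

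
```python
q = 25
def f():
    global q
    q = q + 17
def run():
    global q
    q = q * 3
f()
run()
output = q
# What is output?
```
126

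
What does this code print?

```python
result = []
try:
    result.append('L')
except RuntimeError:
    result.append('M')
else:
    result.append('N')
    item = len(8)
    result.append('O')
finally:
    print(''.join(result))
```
LN

Try succeeds, else appends 'N', TypeError in else is uncaught, finally prints before exception propagates ('O' never appended)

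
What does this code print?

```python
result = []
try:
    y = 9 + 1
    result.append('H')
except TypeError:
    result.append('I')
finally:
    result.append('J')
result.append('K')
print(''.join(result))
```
HJK

finally runs after normal execution too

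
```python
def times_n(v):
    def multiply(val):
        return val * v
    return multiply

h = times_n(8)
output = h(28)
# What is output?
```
224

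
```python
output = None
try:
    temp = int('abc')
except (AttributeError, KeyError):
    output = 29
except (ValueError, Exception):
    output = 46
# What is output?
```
46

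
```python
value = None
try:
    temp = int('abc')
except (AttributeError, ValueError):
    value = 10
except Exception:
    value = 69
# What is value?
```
10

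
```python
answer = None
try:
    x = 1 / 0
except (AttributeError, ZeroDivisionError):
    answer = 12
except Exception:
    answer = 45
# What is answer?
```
12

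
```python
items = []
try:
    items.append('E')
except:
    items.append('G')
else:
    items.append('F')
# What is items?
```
['E', 'F']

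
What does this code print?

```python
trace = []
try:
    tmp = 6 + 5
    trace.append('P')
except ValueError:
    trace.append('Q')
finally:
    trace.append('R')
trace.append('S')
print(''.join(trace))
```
PRS

finally runs after normal execution too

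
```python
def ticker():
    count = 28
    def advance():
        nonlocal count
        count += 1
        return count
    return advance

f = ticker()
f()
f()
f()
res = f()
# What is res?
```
32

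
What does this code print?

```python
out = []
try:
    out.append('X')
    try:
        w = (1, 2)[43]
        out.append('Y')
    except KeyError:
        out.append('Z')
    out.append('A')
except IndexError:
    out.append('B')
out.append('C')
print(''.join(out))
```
XBC

Inner handler doesn't match, propagates to outer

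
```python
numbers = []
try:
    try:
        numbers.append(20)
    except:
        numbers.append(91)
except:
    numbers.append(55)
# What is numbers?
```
[20]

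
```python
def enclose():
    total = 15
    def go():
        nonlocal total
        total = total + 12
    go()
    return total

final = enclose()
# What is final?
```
27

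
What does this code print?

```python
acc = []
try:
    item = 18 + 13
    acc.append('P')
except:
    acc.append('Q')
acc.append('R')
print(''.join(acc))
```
PR

No exception, try block completes normally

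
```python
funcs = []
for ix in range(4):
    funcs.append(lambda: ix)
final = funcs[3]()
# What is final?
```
3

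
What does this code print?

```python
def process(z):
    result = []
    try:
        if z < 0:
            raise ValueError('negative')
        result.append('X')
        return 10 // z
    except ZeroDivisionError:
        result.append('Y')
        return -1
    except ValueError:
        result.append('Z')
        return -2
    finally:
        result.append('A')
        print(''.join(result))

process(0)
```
XYA

z=0 causes ZeroDivisionError, caught, finally prints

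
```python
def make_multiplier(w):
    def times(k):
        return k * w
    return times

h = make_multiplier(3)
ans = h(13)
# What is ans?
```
39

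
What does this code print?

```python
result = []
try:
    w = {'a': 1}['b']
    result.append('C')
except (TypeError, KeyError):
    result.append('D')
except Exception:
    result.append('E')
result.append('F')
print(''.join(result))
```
DF

KeyError matches tuple containing it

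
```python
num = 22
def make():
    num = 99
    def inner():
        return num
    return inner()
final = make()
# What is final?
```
99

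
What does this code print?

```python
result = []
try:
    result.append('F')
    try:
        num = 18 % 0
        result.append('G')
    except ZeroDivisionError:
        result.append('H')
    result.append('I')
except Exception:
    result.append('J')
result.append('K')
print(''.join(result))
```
FHIK

Inner exception caught by inner handler, outer continues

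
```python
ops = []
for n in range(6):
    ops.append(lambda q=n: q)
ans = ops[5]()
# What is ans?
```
5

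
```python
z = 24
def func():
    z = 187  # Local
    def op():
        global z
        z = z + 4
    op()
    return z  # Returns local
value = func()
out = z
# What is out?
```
28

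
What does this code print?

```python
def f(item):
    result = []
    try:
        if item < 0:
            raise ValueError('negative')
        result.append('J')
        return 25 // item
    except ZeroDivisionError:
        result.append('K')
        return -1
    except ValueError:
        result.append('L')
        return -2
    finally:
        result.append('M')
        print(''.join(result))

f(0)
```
JKM

item=0 causes ZeroDivisionError, caught, finally prints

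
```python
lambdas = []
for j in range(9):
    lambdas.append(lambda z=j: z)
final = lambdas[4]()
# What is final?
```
4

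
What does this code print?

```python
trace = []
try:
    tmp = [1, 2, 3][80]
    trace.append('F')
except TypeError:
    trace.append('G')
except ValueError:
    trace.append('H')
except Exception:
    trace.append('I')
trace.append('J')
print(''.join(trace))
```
IJ

IndexError not specifically caught, falls to Exception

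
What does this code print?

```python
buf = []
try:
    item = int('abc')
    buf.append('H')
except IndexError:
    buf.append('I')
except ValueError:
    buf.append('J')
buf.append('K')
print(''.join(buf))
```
JK

ValueError is caught by its specific handler, not IndexError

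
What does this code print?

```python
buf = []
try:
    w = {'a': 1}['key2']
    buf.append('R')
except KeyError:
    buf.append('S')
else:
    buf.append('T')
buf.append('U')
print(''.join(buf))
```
SU

else block skipped when exception is caught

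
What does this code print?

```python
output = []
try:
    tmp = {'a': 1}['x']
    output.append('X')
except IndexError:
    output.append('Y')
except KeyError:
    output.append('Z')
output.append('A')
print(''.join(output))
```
ZA

KeyError is caught by its specific handler, not IndexError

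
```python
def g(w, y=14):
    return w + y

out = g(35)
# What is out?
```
49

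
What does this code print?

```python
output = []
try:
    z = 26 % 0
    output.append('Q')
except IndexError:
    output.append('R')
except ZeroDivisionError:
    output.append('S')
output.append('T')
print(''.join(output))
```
ST

ZeroDivisionError is caught by its specific handler, not IndexError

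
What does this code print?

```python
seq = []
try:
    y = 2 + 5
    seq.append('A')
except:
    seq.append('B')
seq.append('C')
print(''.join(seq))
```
AC

No exception, try block completes normally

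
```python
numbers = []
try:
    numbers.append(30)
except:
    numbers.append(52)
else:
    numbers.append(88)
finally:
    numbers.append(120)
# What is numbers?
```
[30, 88, 120]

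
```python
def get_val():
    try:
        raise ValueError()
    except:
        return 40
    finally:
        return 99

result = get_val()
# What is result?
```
99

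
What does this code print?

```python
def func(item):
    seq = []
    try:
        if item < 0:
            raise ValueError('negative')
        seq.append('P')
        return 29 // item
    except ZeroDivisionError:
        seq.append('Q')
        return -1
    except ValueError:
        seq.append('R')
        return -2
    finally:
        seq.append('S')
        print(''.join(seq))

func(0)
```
PQS

item=0 causes ZeroDivisionError, caught, finally prints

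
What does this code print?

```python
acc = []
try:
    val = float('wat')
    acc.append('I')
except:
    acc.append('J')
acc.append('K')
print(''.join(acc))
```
JK

Exception raised in try, caught by bare except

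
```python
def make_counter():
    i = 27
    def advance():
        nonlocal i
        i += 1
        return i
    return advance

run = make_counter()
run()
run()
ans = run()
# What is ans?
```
30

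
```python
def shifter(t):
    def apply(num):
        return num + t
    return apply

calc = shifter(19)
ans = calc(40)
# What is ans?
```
59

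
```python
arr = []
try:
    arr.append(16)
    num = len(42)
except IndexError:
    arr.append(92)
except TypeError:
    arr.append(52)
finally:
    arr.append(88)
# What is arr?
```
[16, 52, 88]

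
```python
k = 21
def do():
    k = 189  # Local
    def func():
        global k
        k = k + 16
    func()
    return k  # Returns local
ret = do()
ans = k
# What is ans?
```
37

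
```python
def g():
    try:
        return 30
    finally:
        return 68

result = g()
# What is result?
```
68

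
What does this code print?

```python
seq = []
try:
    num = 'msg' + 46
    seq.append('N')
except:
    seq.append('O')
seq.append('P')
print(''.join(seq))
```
OP

Exception raised in try, caught by bare except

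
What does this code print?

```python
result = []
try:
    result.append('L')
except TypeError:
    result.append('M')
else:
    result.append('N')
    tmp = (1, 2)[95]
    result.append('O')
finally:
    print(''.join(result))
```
LN

Try succeeds, else appends 'N', IndexError in else is uncaught, finally prints before exception propagates ('O' never appended)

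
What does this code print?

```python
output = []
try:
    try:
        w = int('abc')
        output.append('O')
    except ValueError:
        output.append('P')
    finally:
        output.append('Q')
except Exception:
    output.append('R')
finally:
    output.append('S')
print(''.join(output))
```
PQS

Both finally blocks run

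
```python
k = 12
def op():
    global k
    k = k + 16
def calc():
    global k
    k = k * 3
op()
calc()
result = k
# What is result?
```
84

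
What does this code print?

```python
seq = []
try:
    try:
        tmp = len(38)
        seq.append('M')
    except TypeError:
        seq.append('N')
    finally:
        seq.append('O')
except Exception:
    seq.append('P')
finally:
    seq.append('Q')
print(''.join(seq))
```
NOQ

Both finally blocks run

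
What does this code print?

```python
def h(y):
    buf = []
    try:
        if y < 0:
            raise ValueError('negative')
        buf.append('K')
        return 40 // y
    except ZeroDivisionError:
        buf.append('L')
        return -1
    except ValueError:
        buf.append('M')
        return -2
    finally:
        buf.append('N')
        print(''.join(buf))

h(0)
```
KLN

y=0 causes ZeroDivisionError, caught, finally prints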